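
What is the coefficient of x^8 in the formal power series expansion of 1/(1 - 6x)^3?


The general identity 1/(1 - c x)^r = sum_{k>=0} c^k C(k + r - 1, r - 1) x^k follows by substituting y = c x into 1/(1 - y)^r = sum_{k>=0} C(k + r - 1, r - 1) y^k.
For c = 6, r = 3, k = 8:
6^8 * C(10, 2) = 1679616 * 45 = 75582720.

75582720


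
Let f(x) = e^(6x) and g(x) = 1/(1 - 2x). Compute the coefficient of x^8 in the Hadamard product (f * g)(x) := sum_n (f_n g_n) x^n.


Expanding: f_k = 6^k/k! (from e^(6x)) and g_k = 2^k (from 1/(1 - 2x)). So the Hadamard coefficient (f * g)_k = 6^k 2^k / k! = (12)^k / k!.
For k = 8: 12^8/8! = 429981696/40320 = 373248/35.

373248/35


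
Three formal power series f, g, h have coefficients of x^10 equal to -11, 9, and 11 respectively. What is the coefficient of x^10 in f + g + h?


Series addition is componentwise:
-11 + 9 + 11
= 9

9


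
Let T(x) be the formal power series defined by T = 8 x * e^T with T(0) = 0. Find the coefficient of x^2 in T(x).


Apply the Lagrange inversion formula: if T = 8 x * phi(T) with phi(t) = e^t, then
[x^n] T = 8^n * (1/n) [t^(n-1)] phi(t)^n = 8^n * (1/n) [t^(n-1)] e^(n t) = 8^n * (1/n) * n^(n-1) / (n-1)! = 8^n * n^(n-1) / n!.
When c = 1 this is the Cayley count of rooted labeled trees on n vertices, divided by n!.
For n = 2: 8^2 * 2^1 / 2! = 64 * 2/2 = 64.

64


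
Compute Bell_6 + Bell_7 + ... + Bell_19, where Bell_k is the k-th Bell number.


Recall Bell_k counts set partitions of a k-set (with Bell_0 = 1 by convention).
Bell_6 through Bell_19: 203, 877, 4140, 21147, 115975, 678570, 4213597, 27644437, 190899322, 1382958545, 10480142147, 82864869804, 682076806159, 5832742205057
Sum = 203 + 877 + 4140 + 21147 + 115975 + 678570 + 4213597 + 27644437 + 190899322 + 1382958545 + 10480142147 + 82864869804 + 682076806159 + 5832742205057 = 6609770559980.

6609770559980


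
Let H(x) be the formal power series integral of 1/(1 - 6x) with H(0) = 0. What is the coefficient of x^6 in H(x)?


1/(1 - 6x) = sum_{k>=0} 6^k x^k. Integrating termwise with H(0) = 0:
H(x) = sum_{k>=0} 6^k x^(k+1) / (k+1) = sum_{m>=1} 6^(m-1) x^m / m.
For m = 6: 6^5/6 = 7776/6 = 1296.

1296


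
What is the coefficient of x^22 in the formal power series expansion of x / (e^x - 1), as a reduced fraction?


The exponential generating function for Bernoulli numbers is
x / (e^x - 1) = sum_{k>=0} B_k x^k / k!.
So the coefficient of x^22 in x / (e^x - 1) is B_22 / 22!.
Computing: B_22 = 854513/138, 22! = 1124000727777607680000, giving
854513/138 / 1124000727777607680000 = 77683/14101100039391805440000.

77683/14101100039391805440000


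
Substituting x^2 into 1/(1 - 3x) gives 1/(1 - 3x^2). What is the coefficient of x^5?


Since 1/(1 - 3x^2) only has even powers of x,
the coefficient of x^5 (odd) is 0.

0


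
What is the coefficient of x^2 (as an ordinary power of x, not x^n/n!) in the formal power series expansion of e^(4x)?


The exponential series is e^y = sum_{k>=0} y^k / k!. Substituting y = 4x gives
e^(4x) = sum_{k>=0} 4^k x^k / k!.
So the coefficient of x^n is a^n/n! with a = 4, n = 2:
4^2 / 2! = 16/2 = 8

8


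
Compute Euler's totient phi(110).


phi(n) counts integers in [1, n] coprime to n. Using the multiplicative formula phi(n) = n * prod_{p | n} (1 - 1/p):
110 = 2 * 5 * 11, so
phi(110) = 110 * (1 - 1/2) * (1 - 1/5) * (1 - 1/11) = 40.

40


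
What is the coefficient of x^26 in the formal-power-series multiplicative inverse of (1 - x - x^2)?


Let the inverse be f(x) = sum_{k>=0} a_k x^k. From f(x) * (1 - x - x^2) = 1 and matching coefficients:
 x^0: a_0 = 1.
 x^1: a_1 - a_0 = 0, so a_1 = 1.
 x^k (k >= 2): a_k - a_{k-1} - a_{k-2} = 0, i.e. a_k = a_{k-1} + a_{k-2}.
This is the Fibonacci-type recurrence shifted so that a_0 = a_1 = 1.
Iterating: a_0=1, a_1=1, a_2=2, a_3=3, a_4=5, a_5=8, a_6=13, a_7=21, a_8=34, a_9=55, ...
a_26 = 196418.

196418


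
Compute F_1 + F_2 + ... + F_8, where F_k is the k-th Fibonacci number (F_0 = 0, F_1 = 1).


Use the identity sum_{k=0}^{N} F_k = F_{N+2} - 1 (which follows from F_{k+2} - F_{k+1} = F_k). Then
sum_{k=1}^{8} F_k = (F_{10} - 1) - (F_{2} - 1) = F_{10} - F_{2}.
Computing: F_{10} = 55, F_{2} = 1, so
Sum = 55 - 1 = 54.

54


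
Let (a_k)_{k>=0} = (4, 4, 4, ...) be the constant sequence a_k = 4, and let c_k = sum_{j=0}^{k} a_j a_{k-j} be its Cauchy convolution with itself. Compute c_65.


Since a_j = 4 for all j >= 0, the convolution sum becomes
c_k = sum_{j=0}^{k} 4 * 4 = 16 * (k + 1).
Equivalently, the generating function of (a_k) is 4/(1 - x) and its square is 16/(1 - x)^2 = sum_{k>=0} 16(k + 1) x^k.
For k = 65: 16 * 66 = 1056.

1056


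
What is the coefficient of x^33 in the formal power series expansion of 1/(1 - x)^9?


The negative binomial / multiset identity is
1/(1 - x)^r = sum_{k>=0} C(k + r - 1, r - 1) x^k.
Here r = 9 and k = 33, so the coefficient is
C(33 + 8, 8) = C(41, 8)
= 95548245

95548245


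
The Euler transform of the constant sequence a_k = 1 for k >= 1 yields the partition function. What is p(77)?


The Euler transform converts the sequence a_k = 1 into the number of integer partitions.
Using the recurrence or dynamic programming:
p(77) = 10619863

10619863


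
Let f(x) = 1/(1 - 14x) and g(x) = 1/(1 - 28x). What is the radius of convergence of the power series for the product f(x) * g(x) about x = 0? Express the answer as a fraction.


The radius of 1/(1 - 14x) is 1/14 (nearest singularity at x = 1/14), and the radius of 1/(1 - 28x) is 1/28.
The product f(x)*g(x) = 1/((1 - 14x)(1 - 28x)) has singularities at both 1/14 and 1/28, so its radius of convergence is the distance to the nearest one:
min(1/14, 1/28) = 1/28.

1/28


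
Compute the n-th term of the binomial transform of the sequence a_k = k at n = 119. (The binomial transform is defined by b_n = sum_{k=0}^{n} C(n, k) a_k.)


With a_k = k, b_n = sum_{k=0}^{n} C(n, k) k. Using k * C(n, k) = n * C(n-1, k-1) gives b_n = n * sum_{k>=1} C(n-1, k-1) = n * 2^(n-1).
For n = 119: 119 * 2^118 = 119 * 332306998946228968225951765070086144 = 39544532874601247218888260043340251136.

39544532874601247218888260043340251136


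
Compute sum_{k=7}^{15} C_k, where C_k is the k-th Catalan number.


C_7 through C_15: 429, 1430, 4862, 16796, 58786, 208012, 742900, 2674440, 9694845
Sum = 429 + 1430 + 4862 + 16796 + 58786 + 208012 + 742900 + 2674440 + 9694845
= 13402500

13402500


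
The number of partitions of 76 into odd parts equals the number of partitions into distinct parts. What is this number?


Computing partitions of 76 into odd parts (1, 3, 5, ...):
Using the generating function prod_{k>=0} 1/(1-x^(2k+1)),
the count is 53250

53250


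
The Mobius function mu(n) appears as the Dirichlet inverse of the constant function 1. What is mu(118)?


118 = 2 * 59 (all distinct primes).
mu(118) = (-1)^2 = 1

1


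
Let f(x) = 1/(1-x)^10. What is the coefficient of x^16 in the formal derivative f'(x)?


Differentiate: d/dx [ 1/(1-x)^r ] = r / (1-x)^(r+1).
Here r = 10, so f'(x) = 10 / (1-x)^11.
The expansion of 1/(1-x)^(r+1) has coefficient of x^n equal to C(n+r, r).
So the coefficient of x^16 in f'(x) is
10 * C(26, 10) = 10 * 5311735 = 53117350

53117350


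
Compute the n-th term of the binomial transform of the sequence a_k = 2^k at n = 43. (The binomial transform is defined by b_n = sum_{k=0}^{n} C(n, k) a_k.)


With a_k = 2^k, b_n = sum_{k=0}^{n} C(n, k) 2^k = (1 + 2)^n by the binomial theorem.
For n = 43: (1 + 2)^43 = 3^43 = 328256967394537077627.

328256967394537077627


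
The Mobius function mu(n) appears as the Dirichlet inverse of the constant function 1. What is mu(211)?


211 = 211 (all distinct primes).
mu(211) = (-1)^1 = -1

-1


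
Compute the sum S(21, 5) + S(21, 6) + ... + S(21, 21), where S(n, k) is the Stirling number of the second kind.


By definition, S(n, k) counts partitions of an n-set into exactly k nonempty blocks.
Computing row n = 21 for k = 5..21:
S(21, k): 3791262568401, 26585679462804, 82310957214948, 132511015347084, 123272476465204, 71187132291275, 26826851689001, 6833042030178, 1204909218331, 149304004500, 13087462580, 809944464, 34952799, 1023435, 19285, 210, 1
Sum = 474686563694500.

474686563694500


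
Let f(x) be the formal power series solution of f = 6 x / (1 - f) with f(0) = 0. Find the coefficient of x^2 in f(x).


Apply Lagrange inversion: f = 6 x * phi(f) with phi(t) = 1/(1 - t), so
[x^n] f = 6^n * (1/n) [t^(n-1)] phi(t)^n = 6^n * (1/n) [t^(n-1)] (1 - t)^(-n) = 6^n * (1/n) C(2n - 2, n - 1) = 6^n * C_{n-1}.
For n = 2: C_1 = C(2, 1) / 2 = 2/2 = 1.
With the 6^2 = 36 factor, the coefficient is 36 * 1 = 36.

36


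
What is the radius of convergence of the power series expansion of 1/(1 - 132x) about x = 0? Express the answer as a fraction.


Expanding 1/(1 - 132x) = sum_{k>=0} 132^k x^k, the series converges when |132x| < 1, i.e., |x| < 1/132.
So the radius of convergence is 1/132 = 1/132.

1/132


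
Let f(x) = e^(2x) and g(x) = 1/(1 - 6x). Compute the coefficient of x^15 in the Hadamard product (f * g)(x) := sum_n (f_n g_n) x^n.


Expanding: f_k = 2^k/k! (from e^(2x)) and g_k = 6^k (from 1/(1 - 6x)). So the Hadamard coefficient (f * g)_k = 2^k 6^k / k! = (12)^k / k!.
For k = 15: 12^15/15! = 15407021574586368/1307674368000 = 10319560704/875875.

10319560704/875875


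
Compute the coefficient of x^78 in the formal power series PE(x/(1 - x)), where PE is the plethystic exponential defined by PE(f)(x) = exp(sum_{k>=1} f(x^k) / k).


For f(x) = x/(1 - x) we have
sum_{k>=1} f(x^k) / k = sum_{k>=1} (1/k) * x^k / (1 - x^k) = sum_{k, m >= 1} x^(k m) / k,
which after exponentiating simplifies to
PE(x/(1 - x)) = prod_{k>=1} 1 / (1 - x^k).
This is the generating function for the partition function p(n), so the coefficient of x^78 is p(78).
Computing p(78) by dynamic programming over parts 1, 2, ..., 78: p(78) = 12132164.

12132164


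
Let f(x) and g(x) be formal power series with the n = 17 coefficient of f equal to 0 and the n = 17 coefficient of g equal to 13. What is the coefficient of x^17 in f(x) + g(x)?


Addition of formal power series is termwise.
The coefficient of x^17 in f + g = 0 + 13
= 13

13


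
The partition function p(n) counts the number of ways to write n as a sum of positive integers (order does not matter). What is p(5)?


Using the generating function prod_{k>=1} 1/(1-x^k), we compute p(5).
By dynamic programming over parts 1 through 5:
p(5) = 7

7


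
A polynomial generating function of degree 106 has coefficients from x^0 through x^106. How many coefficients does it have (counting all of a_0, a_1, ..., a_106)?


A polynomial of degree 106 takes the form a_0 + a_1 x + ... + a_106 x^106.
The number of coefficients is 106 + 1 = 107.

107


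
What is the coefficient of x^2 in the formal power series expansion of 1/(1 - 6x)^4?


The general identity 1/(1 - c x)^r = sum_{k>=0} c^k C(k + r - 1, r - 1) x^k follows by substituting y = c x into 1/(1 - y)^r = sum_{k>=0} C(k + r - 1, r - 1) y^k.
For c = 6, r = 4, k = 2:
6^2 * C(5, 3) = 36 * 10 = 360.

360


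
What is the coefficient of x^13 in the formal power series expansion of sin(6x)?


The Maclaurin series is sin(t) = sum_{k>=0} (-1)^k t^(2k+1) / (2k+1)!, so substituting t = 6x, only odd powers of x are nonzero, with coefficient of x^(2k+1) equal to (-1)^k 6^(2k+1) / (2k+1)!.
Write 13 = 2*6 + 1, giving the coefficient (-1)^6 * 6^13 / 13! = 13060694016/6227020800 = 52488/25025.

52488/25025


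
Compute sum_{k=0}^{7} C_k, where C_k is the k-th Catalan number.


C_0 through C_7: 1, 1, 2, 5, 14, 42, 132, 429
Sum = 1 + 1 + 2 + 5 + 14 + 42 + 132 + 429
= 626

626


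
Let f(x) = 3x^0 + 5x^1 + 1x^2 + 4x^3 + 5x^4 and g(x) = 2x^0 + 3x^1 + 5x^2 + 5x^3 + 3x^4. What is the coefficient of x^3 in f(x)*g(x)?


Cauchy product at x^3:
3*5 + 5*5 + 1*3 + 4*2
= 51

51


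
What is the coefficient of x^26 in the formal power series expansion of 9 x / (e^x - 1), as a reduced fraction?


The exponential generating function for Bernoulli numbers is
x / (e^x - 1) = sum_{k>=0} B_k x^k / k!.
So the coefficient of x^26 in 9 x / (e^x - 1) is 9 B_26 / 26!.
Computing: B_26 = 8553103/6, 26! = 403291461126605635584000000, giving
9 * 8553103/6 / 403291461126605635584000000 = 657931/20681613391107981312000000.

657931/20681613391107981312000000


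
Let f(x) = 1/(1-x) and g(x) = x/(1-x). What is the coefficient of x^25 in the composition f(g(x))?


First simplify the composition: f(g(x)) = 1/(1 - x/(1-x)) = (1-x)/((1-x) - x) = (1-x)/(1-2x).
Now extract the coefficient. Write (1-x)/(1-2x) = 1/(1-2x) - x/(1-2x).
The coefficient of x^n in 1/(1-2x) is 2^n, and in x/(1-2x) is 2^(n-1) (for n >= 1).
So the coefficient of x^25 is 2^25 - 2^24 = 33554432 - 16777216 = 16777216.

16777216


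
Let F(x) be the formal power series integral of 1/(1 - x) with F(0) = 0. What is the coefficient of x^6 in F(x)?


1/(1 - x) = sum_{k>=0} x^k. Integrating termwise and using F(0) = 0 gives
F(x) = sum_{k>=0} x^(k+1) / (k+1) = sum_{m>=1} x^m / m = -ln(1 - x).
So the coefficient of x^6 is 1/6 = 1/6.

1/6


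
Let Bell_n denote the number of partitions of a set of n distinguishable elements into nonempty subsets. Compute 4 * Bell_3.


Bell_3 can be computed from the Bell triangle or from Dobinski's identity Bell_n = (1/e) * sum_{k>=0} k^n / k!.
Computing Bell_3 = 5.
Then 4 * 5 = 20.

20


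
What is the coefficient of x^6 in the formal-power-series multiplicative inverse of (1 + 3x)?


The inverse is 1/(1 + 3x). Apply the geometric identity 1/(1 - y) = sum_{k>=0} y^k with y = -3x:
1/(1 + 3x) = sum_{k>=0} (-3)^k x^k.
So the coefficient of x^6 is (-3)^6 = 729.

729


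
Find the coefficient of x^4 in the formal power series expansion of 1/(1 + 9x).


Write 1/(1 + c x) = 1/(1 - (-c) x) and apply the geometric-series identity
1/(1 - y) = sum_{k>=0} y^k to get 1/(1 + c x) = sum_{k>=0} (-c)^k x^k.
So the coefficient of x^k is (-c)^k = (-1)^k * c^k.
Here c = 9 and k = 4:
(-9)^4 = 1 * 6561 = 6561

6561


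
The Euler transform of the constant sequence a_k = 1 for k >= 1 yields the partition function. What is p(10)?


The Euler transform converts the sequence a_k = 1 into the number of integer partitions.
Using the recurrence or dynamic programming:
p(10) = 42

42


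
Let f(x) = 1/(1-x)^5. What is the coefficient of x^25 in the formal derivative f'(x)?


Differentiate: d/dx [ 1/(1-x)^r ] = r / (1-x)^(r+1).
Here r = 5, so f'(x) = 5 / (1-x)^6.
The expansion of 1/(1-x)^(r+1) has coefficient of x^n equal to C(n+r, r).
So the coefficient of x^25 in f'(x) is
5 * C(30, 5) = 5 * 142506 = 712530

712530


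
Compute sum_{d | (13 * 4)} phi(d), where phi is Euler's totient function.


First, 13 * 4 = 52. One classical identity is sum_{d | n} phi(d) = n (each k in [1, n] has a unique gcd with n, and among the k's with gcd(k, n) = n/d there are phi(d) of them). So the sum equals 52. We also verify directly:
Divisors of 52: 1, 2, 4, 13, 26, 52.
phi values: 1, 1, 2, 12, 12, 24.
Sum = 52.

52


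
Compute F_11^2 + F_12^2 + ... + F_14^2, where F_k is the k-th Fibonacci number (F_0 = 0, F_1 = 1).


There is a standard identity sum_{k=0}^{N} F_k^2 = F_N * F_{N+1} (proved inductively from the telescoping relation F_k^2 = F_k F_{k+1} - F_{k-1} F_k). Then
sum_{k=11}^{14} F_k^2 = F_14 F_15 - F_10 F_11.
Computing: F_14 = 377, F_15 = 610, F_10 = 55, F_11 = 89.
Sum = 377 * 610 - 55 * 89 = 225075.

225075


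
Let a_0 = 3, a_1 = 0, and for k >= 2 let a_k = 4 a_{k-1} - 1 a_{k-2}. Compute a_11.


Iterating the recurrence forward:
a_0 = 3
a_1 = 0
a_2 = 4*0 - 1*3 = -3
a_3 = 4*-3 - 1*0 = -12
a_4 = 4*-12 - 1*-3 = -45
a_5 = 4*-45 - 1*-12 = -168
a_6 = 4*-168 - 1*-45 = -627
a_7 = 4*-627 - 1*-168 = -2340
a_8 = 4*-2340 - 1*-627 = -8733
a_9 = 4*-8733 - 1*-2340 = -32592
a_10 = 4*-32592 - 1*-8733 = -121635
a_11 = 4*-121635 - 1*-32592 = -453948
So a_11 = -453948.

-453948


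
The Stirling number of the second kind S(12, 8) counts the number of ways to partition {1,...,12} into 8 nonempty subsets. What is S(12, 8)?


Using the explicit formula S(n,k) = (1/k!) sum_{j=0}^{k} (-1)^(k-j) C(k,j) j^n:
S(12, 8) = 159027
Equivalently, S(n,k) is n! times the coefficient of x^n in the EGF (e^x - 1)^k / k!.

159027


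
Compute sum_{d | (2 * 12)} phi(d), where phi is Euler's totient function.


First, 2 * 12 = 24. One classical identity is sum_{d | n} phi(d) = n (each k in [1, n] has a unique gcd with n, and among the k's with gcd(k, n) = n/d there are phi(d) of them). So the sum equals 24. We also verify directly:
Divisors of 24: 1, 2, 3, 4, 6, 8, 12, 24.
phi values: 1, 1, 2, 2, 2, 4, 4, 8.
Sum = 24.

24


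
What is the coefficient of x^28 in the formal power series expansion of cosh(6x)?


The Maclaurin series is cosh(t) = sum_{m>=0} t^(2m) / (2m)!, so substituting t = 6x, only even powers of x are nonzero, with coefficient of x^(2m) equal to 6^(2m) / (2m)!.
For x^28 the coefficient is 6^28/28! = 6140942214464815497216/304888344611713860501504000000 = 114791256/5699209469078125.

114791256/5699209469078125


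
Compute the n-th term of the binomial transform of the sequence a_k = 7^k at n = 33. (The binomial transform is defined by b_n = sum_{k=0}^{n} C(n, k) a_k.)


With a_k = 7^k, b_n = sum_{k=0}^{n} C(n, k) 7^k = (1 + 7)^n by the binomial theorem.
For n = 33: (1 + 7)^33 = 8^33 = 633825300114114700748351602688.

633825300114114700748351602688


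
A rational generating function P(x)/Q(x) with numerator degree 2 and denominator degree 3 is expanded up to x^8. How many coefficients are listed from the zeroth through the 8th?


Expanding up to x^8 gives the coefficients for x^0, x^1, ..., x^8.
That is 8 + 1 = 9 coefficients in total.

9


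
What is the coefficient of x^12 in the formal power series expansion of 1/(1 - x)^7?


The expansion 1/(1 - x)^r = sum_{k>=0} C(k + r - 1, r - 1) x^k follows from the multiset / negative-binomial theorem (or from repeated differentiation of the geometric series).
For r = 7 and k = 12:
C(18, 6) = 6402373705728000 / (720 * 479001600) = 18564.

18564


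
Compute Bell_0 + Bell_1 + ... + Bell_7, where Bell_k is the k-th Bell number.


Recall Bell_k counts set partitions of a k-set (with Bell_0 = 1 by convention).
Bell_0 through Bell_7: 1, 1, 2, 5, 15, 52, 203, 877
Sum = 1 + 1 + 2 + 5 + 15 + 52 + 203 + 877 = 1156.

1156


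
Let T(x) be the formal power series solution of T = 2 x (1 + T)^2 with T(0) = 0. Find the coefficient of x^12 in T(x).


Apply the Lagrange inversion formula: if T = 2 x * phi(T) with phi(t) = (1 + t)^2, then [x^n] T = 2^n * (1/n) [t^(n-1)] phi(t)^n = 2^n * (1/n) [t^(n-1)] (1 + t)^(2n) = 2^n * (1/n) C(2n, n-1).
Using the identity C(2n, n-1) = C(2n, n) * n / (n+1), the unscaled factor equals C(2n, n) / (n+1) = C_n, the n-th Catalan number.
For n = 12: C_12 = C(24, 12) / 13 = 2704156/13 = 208012.
With the 2^12 = 4096 factor, the coefficient is 4096 * 208012 = 852017152.

852017152


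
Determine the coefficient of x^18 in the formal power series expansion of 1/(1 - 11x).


The geometric series identity gives 1/(1 - c x) = sum_{k>=0} c^k x^k, so the coefficient of x^k is c^k.
Here c = 11 and k = 18.
Computing: 11^18 = 5559917313492231481

5559917313492231481


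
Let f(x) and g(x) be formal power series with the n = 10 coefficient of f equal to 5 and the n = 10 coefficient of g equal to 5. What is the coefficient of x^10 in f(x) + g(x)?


Addition of formal power series is termwise.
The coefficient of x^10 in f + g = 5 + 5
= 10

10


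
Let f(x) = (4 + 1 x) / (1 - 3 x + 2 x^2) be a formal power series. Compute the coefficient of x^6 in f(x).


Write f(x) = sum_{k>=0} a_k x^k. Multiplying both sides by 1 - 3 x + 2 x^2 gives
(1 - 3 x + 2 x^2) sum_{k>=0} a_k x^k = 4 + 1 x.
Matching coefficients:
 x^0: a_0 = 4
 x^1: a_1 - 3 a_0 = 1  =>  a_1 = 3*4 + 1 = 13
 x^k (k >= 2): a_k = 3 a_{k-1} - 2 a_{k-2}.
Iterating: a_2 = 31, a_3 = 67, a_4 = 139, a_5 = 283, a_6 = 571.
So the coefficient of x^6 is 571.

571


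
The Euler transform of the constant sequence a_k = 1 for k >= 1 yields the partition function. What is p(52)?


The Euler transform converts the sequence a_k = 1 into the number of integer partitions.
Using the recurrence or dynamic programming:
p(52) = 281589

281589


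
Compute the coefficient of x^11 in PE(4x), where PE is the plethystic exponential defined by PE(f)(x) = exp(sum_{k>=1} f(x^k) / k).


With f(x) = 4x, the exponent is sum_{k>=1} 4 x^k / k = 4 * (-ln(1 - x)). Exponentiating:
PE(4x) = exp(-4 ln(1 - x)) = 1/(1 - x)^4.
By the negative binomial expansion, [x^n] 1/(1 - x)^4 = C(n + 3, 3).
For n = 11: C(14, 3) = 364.

364


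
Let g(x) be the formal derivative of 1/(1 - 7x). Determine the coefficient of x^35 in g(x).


Differentiate termwise: d/dx sum_{k>=0} 7^k x^k = sum_{k>=1} k 7^k x^(k-1) = sum_{j>=0} (j+1) 7^(j+1) x^j.
Equivalently, d/dx [1/(1 - 7x)] = 7/(1 - 7x)^2.
For j = 35: 36 * 7^36 = 36 * 2651730845859653471779023381601 = 95462310450947524984044841737636.

95462310450947524984044841737636


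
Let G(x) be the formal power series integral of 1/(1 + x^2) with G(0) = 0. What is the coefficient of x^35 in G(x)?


1/(1 + x^2) = sum_{j>=0} (-1)^j x^(2j). Integrating termwise with G(0) = 0:
G(x) = sum_{j>=0} (-1)^j x^(2j+1) / (2j+1) = arctan(x).
Only odd powers are nonzero. For x^35 write 35 = 2*17 + 1, giving
(-1)^17 / 35 = -1/35 = -1/35.

-1/35


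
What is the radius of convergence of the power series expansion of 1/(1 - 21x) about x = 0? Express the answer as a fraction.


Expanding 1/(1 - 21x) = sum_{k>=0} 21^k x^k, the series converges when |21x| < 1, i.e., |x| < 1/21.
So the radius of convergence is 1/21 = 1/21.

1/21


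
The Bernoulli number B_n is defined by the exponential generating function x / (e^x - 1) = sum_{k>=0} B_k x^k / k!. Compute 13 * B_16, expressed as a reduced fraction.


Bernoulli numbers can also be computed recursively via B_0 = 1 and sum_{j=0}^{m} C(m+1, j) B_j = 0 for m >= 1. Odd-index Bernoulli numbers vanish for k >= 3.
Computing B_16 = -3617/510, so 13 * B_16 = 13 * -3617/510 = -47021/510.

-47021/510


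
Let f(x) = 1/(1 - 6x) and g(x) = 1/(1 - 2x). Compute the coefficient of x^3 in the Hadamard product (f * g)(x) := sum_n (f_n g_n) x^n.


f has coefficients f_k = 6^k and g has coefficients g_k = 2^k, so the Hadamard product has coefficient (f*g)_k = 6^k * 2^k = 12^k.
For k = 3: 12^3 = 1728.

1728


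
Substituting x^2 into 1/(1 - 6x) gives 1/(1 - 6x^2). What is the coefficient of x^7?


Since 1/(1 - 6x^2) only has even powers of x,
the coefficient of x^7 (odd) is 0.

0


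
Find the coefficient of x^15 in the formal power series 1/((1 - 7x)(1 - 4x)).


By partial fractions or Cauchy convolution:
The coefficient equals sum_{k=0}^{15} 7^k * 4^(15-k).
= 11076211867435

11076211867435


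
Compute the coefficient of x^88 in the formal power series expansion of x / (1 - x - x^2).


Let f(x) = sum_{k>=0} a_k x^k. Multiplying f(x) * (1 - x - x^2) = x and matching coefficients gives a_0 = 0, a_1 = 1, and a_k = a_{k-1} + a_{k-2} for k >= 2. These are the Fibonacci numbers F_k.
Iterating from F_0 = 0, F_1 = 1:
F_0=0, F_1=1, F_2=1, F_3=2, F_4=3, F_5=5, F_6=8, F_7=13, F_8=21, F_9=34, ...
F_88 = 1100087778366101931.

1100087778366101931


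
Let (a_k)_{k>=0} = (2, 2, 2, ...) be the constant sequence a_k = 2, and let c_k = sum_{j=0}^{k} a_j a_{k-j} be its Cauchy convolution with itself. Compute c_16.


Since a_j = 2 for all j >= 0, the convolution sum becomes
c_k = sum_{j=0}^{k} 2 * 2 = 4 * (k + 1).
Equivalently, the generating function of (a_k) is 2/(1 - x) and its square is 4/(1 - x)^2 = sum_{k>=0} 4(k + 1) x^k.
For k = 16: 4 * 17 = 68.

68


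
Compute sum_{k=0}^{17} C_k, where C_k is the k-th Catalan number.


C_0 through C_17: 1, 1, 2, 5, 14, 42, 132, 429, 1430, 4862, 16796, 58786, 208012, 742900, 2674440, 9694845, 35357670, 129644790
Sum = 1 + 1 + 2 + 5 + 14 + 42 + 132 + 429 + 1430 + 4862 + 16796 + 58786 + 208012 + 742900 + 2674440 + 9694845 + 35357670 + 129644790
= 178405157

178405157


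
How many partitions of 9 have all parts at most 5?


Using the generating function (1-x)^(-1)(1-x^2)^(-1)...(1-x^5)^(-1),
the coefficient of x^9 counts these restricted partitions.
Result = 23

23


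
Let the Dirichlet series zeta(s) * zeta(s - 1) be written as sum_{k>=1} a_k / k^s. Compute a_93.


Convolution gives a_k = sum_{d | k} d * 1 = sum_{d | k} d = sigma(k), the sum of positive divisors of k.
For k = 93, the divisors are 1, 3, 31, 93, so
sigma(93) = 1 + 3 + 31 + 93 = 128.

128


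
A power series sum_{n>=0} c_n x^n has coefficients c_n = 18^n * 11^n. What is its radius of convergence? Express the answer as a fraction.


By the root test (Cauchy-Hadamard), the radius is R = 1 / limsup_n |c_n|^(1/n).
Here |c_n|^(1/n) = (18^n * 11^n)^(1/n) = 18 * 11 = 198 for all n.
So R = 1/198 = 1/198.

1/198


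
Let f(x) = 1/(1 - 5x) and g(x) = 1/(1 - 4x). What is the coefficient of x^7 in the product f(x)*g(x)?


The coefficient of x^n in f*g is the Cauchy product: sum_{k=0}^{n} a^k * b^(n-k).
With a=5, b=4, n=7:
sum_{k=0}^{7} 5^k * 4^(7-k)
= 325089

325089


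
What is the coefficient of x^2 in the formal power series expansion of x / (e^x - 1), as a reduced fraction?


The exponential generating function for Bernoulli numbers is
x / (e^x - 1) = sum_{k>=0} B_k x^k / k!.
So the coefficient of x^2 in x / (e^x - 1) is B_2 / 2!.
Computing: B_2 = 1/6, 2! = 2, giving
1/6 / 2 = 1/12.

1/12


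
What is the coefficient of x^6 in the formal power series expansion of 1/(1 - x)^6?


The expansion 1/(1 - x)^r = sum_{k>=0} C(k + r - 1, r - 1) x^k follows from the multiset / negative-binomial theorem (or from repeated differentiation of the geometric series).
For r = 6 and k = 6:
C(11, 5) = 39916800 / (120 * 720) = 462.

462


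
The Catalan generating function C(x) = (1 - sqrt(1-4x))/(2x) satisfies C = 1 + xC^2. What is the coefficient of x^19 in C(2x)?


Substituting x -> 2x scales the n-th coefficient by 2^n, so [x^19] C(2x) = 2^19 * C_19.
C_19 = C(2*19, 19)/(20) = 35345263800/20 = 1767263190.
So 2^19 * 1767263190 = 524288 * 1767263190 = 926554883358720.

926554883358720


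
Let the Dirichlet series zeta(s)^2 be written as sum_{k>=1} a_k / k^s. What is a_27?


The Dirichlet convolution of the constant function 1 with itself gives (1 * 1)(k) = sum_{d | k} 1 = d(k), the number of positive divisors of k.
Since zeta(s) = sum_{k>=1} 1/k^s, we have zeta(s)^2 = sum_{k>=1} d(k)/k^s, so a_k = d(k).
For k = 27: the divisors are 1, 3, 9, 27.
Count = 4.

4


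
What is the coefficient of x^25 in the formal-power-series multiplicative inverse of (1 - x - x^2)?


Let the inverse be f(x) = sum_{k>=0} a_k x^k. From f(x) * (1 - x - x^2) = 1 and matching coefficients:
 x^0: a_0 = 1.
 x^1: a_1 - a_0 = 0, so a_1 = 1.
 x^k (k >= 2): a_k - a_{k-1} - a_{k-2} = 0, i.e. a_k = a_{k-1} + a_{k-2}.
This is the Fibonacci-type recurrence shifted so that a_0 = a_1 = 1.
Iterating: a_0=1, a_1=1, a_2=2, a_3=3, a_4=5, a_5=8, a_6=13, a_7=21, a_8=34, a_9=55, ...
a_25 = 121393.

121393


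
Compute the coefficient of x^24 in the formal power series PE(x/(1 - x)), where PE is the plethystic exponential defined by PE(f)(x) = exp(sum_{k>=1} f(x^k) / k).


For f(x) = x/(1 - x) we have
sum_{k>=1} f(x^k) / k = sum_{k>=1} (1/k) * x^k / (1 - x^k) = sum_{k, m >= 1} x^(k m) / k,
which after exponentiating simplifies to
PE(x/(1 - x)) = prod_{k>=1} 1 / (1 - x^k).
This is the generating function for the partition function p(n), so the coefficient of x^24 is p(24).
Computing p(24) by dynamic programming over parts 1, 2, ..., 24: p(24) = 1575.

1575


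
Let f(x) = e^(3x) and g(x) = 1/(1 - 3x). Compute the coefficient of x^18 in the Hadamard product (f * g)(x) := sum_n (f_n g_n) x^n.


Expanding: f_k = 3^k/k! (from e^(3x)) and g_k = 3^k (from 1/(1 - 3x)). So the Hadamard coefficient (f * g)_k = 3^k 3^k / k! = (9)^k / k!.
For k = 18: 9^18/18! = 150094635296999121/6402373705728000 = 22876792454961/975822848000.

22876792454961/975822848000


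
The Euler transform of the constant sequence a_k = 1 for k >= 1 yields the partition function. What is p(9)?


The Euler transform converts the sequence a_k = 1 into the number of integer partitions.
Using the recurrence or dynamic programming:
p(9) = 30

30


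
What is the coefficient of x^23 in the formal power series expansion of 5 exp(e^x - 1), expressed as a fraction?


exp(e^x - 1) is the exponential generating function for the Bell numbers Bell_k: exp(e^x - 1) = sum_{k>=0} Bell_k x^k / k!.
So the coefficient of x^23 in 5 exp(e^x - 1) is 5 Bell_23 / 23!.
Computing: Bell_23 = 44152005855084346 and 23! = 25852016738884976640000, giving
5 * 44152005855084346/25852016738884976640000 = 22076002927542173/2585201673888497664000.

22076002927542173/2585201673888497664000


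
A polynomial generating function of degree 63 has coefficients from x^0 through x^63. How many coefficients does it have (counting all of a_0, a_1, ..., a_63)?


A polynomial of degree 63 takes the form a_0 + a_1 x + ... + a_63 x^63.
The number of coefficients is 63 + 1 = 64.

64


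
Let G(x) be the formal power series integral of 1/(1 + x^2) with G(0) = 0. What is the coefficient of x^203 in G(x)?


1/(1 + x^2) = sum_{j>=0} (-1)^j x^(2j). Integrating termwise with G(0) = 0:
G(x) = sum_{j>=0} (-1)^j x^(2j+1) / (2j+1) = arctan(x).
Only odd powers are nonzero. For x^203 write 203 = 2*101 + 1, giving
(-1)^101 / 203 = -1/203 = -1/203.

-1/203


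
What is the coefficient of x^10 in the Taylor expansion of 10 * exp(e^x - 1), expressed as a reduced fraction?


exp(e^x - 1) = sum_{k>=0} Bell_k x^k / k!, where Bell_k is the k-th Bell number.
So the coefficient of x^10 is 10 * Bell_10 / 10!.
Computing: Bell_10 = 115975 and 10! = 3628800, giving
10 * 115975/3628800 = 23195/72576.

23195/72576


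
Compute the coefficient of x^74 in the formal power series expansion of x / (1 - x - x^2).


Let f(x) = sum_{k>=0} a_k x^k. Multiplying f(x) * (1 - x - x^2) = x and matching coefficients gives a_0 = 0, a_1 = 1, and a_k = a_{k-1} + a_{k-2} for k >= 2. These are the Fibonacci numbers F_k.
Iterating from F_0 = 0, F_1 = 1:
F_0=0, F_1=1, F_2=1, F_3=2, F_4=3, F_5=5, F_6=8, F_7=13, F_8=21, F_9=34, ...
F_74 = 1304969544928657.

1304969544928657


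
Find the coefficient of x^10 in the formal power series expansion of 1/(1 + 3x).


Write 1/(1 + c x) = 1/(1 - (-c) x) and apply the geometric-series identity
1/(1 - y) = sum_{k>=0} y^k to get 1/(1 + c x) = sum_{k>=0} (-c)^k x^k.
So the coefficient of x^k is (-c)^k = (-1)^k * c^k.
Here c = 3 and k = 10:
(-3)^10 = 1 * 59049 = 59049

59049


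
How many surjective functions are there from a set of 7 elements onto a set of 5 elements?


By inclusion-exclusion on which target elements are missed, the number of surjections from an n-set onto a k-set is
surj(n, k) = sum_{j=0}^{k} (-1)^j C(k, j) (k - j)^n.
Equivalently surj(n, k) = k! * S(n, k), where S(n, k) is the Stirling number of the second kind.
For n = 7, k = 5:
S(7, 5) = 140, so
surj = 5! * 140 = 120 * 140 = 16800.

16800


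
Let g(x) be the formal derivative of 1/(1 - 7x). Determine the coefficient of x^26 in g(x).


Differentiate termwise: d/dx sum_{k>=0} 7^k x^k = sum_{k>=1} k 7^k x^(k-1) = sum_{j>=0} (j+1) 7^(j+1) x^j.
Equivalently, d/dx [1/(1 - 7x)] = 7/(1 - 7x)^2.
For j = 26: 27 * 7^27 = 27 * 65712362363534280139543 = 1774233783815425563767661.

1774233783815425563767661


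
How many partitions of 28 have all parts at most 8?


Using the generating function (1-x)^(-1)(1-x^2)^(-1)...(1-x^8)^(-1),
the coefficient of x^28 counts these restricted partitions.
Result = 1801

1801


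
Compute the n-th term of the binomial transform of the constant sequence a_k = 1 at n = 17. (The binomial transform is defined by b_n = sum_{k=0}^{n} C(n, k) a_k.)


With a_k = 1 for all k, b_n = sum_{k=0}^{n} C(n, k) = 2^n by the binomial theorem.
For n = 17: 2^17 = 131072.

131072


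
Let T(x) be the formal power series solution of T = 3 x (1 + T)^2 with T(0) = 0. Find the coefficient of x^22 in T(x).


Apply the Lagrange inversion formula: if T = 3 x * phi(T) with phi(t) = (1 + t)^2, then [x^n] T = 3^n * (1/n) [t^(n-1)] phi(t)^n = 3^n * (1/n) [t^(n-1)] (1 + t)^(2n) = 3^n * (1/n) C(2n, n-1).
Using the identity C(2n, n-1) = C(2n, n) * n / (n+1), the unscaled factor equals C(2n, n) / (n+1) = C_n, the n-th Catalan number.
For n = 22: C_22 = C(44, 22) / 23 = 2104098963720/23 = 91482563640.
With the 3^22 = 31381059609 factor, the coefficient is 31381059609 * 91482563640 = 2870819782770976016760.

2870819782770976016760


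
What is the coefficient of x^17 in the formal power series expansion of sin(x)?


The Maclaurin series is sin(t) = sum_{k>=0} (-1)^k t^(2k+1) / (2k+1)!, so substituting t = x, only odd powers of x are nonzero, with coefficient of x^(2k+1) equal to (-1)^k / (2k+1)!.
Write 17 = 2*8 + 1, giving the coefficient (-1)^8 / 17! = 1/355687428096000 = 1/355687428096000.

1/355687428096000


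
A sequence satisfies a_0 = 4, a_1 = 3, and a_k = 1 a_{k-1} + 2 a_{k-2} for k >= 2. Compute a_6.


The characteristic equation is t^2 - 1 t - 2 = 0, with roots r_1 = 2 and r_2 = -1 (so c_1 = r_1 + r_2, c_2 = -r_1 r_2 as required).
One can use the closed form a_n = A r_1^n + B r_2^n, but direct iteration is more reliable:
a_0 = 4, a_1 = 3, a_2 = 11, a_3 = 17, a_4 = 39, a_5 = 73, a_6 = 151.
So a_6 = 151.

151


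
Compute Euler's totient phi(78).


phi(n) counts integers in [1, n] coprime to n. Using the multiplicative formula phi(n) = n * prod_{p | n} (1 - 1/p):
78 = 2 * 3 * 13, so
phi(78) = 78 * (1 - 1/2) * (1 - 1/3) * (1 - 1/13) = 24.

24


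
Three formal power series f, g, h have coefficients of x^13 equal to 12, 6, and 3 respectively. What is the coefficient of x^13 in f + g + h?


Series addition is componentwise:
12 + 6 + 3
= 21

21


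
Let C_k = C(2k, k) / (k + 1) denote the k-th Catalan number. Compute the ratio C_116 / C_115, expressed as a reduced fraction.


Using C_k = (2k)! / (k! (k+1)!), the ratio C_{k+1}/C_k simplifies to
C_{k+1}/C_k = [(2k+2)! / ((k+1)! (k+2)!)] * [k! (k+1)! / (2k)!]
 = (2k+2)(2k+1) / ((k+1)(k+2)) = 2(2k+1) / (k+2).
For k = 115: 2(2*115 + 1) / (115 + 2) = 462/117 = 154/39.

154/39


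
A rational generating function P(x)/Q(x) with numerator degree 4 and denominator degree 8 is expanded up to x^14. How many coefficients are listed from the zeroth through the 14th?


Expanding up to x^14 gives the coefficients for x^0, x^1, ..., x^14.
That is 14 + 1 = 15 coefficients in total.

15


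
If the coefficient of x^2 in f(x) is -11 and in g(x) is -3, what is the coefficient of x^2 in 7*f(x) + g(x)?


Scalar multiplication scales coefficients: 7 * -11 = -77.
Then add the g coefficient: -77 + -3
= -80

-80


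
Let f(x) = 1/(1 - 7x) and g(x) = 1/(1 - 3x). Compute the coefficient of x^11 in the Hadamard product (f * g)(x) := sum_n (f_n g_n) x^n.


f has coefficients f_k = 7^k and g has coefficients g_k = 3^k, so the Hadamard product has coefficient (f*g)_k = 7^k * 3^k = 21^k.
For k = 11: 21^11 = 350277500542221.

350277500542221


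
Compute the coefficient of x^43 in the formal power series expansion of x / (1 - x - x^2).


Let f(x) = sum_{k>=0} a_k x^k. Multiplying f(x) * (1 - x - x^2) = x and matching coefficients gives a_0 = 0, a_1 = 1, and a_k = a_{k-1} + a_{k-2} for k >= 2. These are the Fibonacci numbers F_k.
Iterating from F_0 = 0, F_1 = 1:
F_0=0, F_1=1, F_2=1, F_3=2, F_4=3, F_5=5, F_6=8, F_7=13, F_8=21, F_9=34, ...
F_43 = 433494437.

433494437


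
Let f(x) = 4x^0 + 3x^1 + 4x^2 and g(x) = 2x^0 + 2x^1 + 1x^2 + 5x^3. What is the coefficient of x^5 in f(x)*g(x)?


Cauchy product at x^5:
4*5
= 20

20


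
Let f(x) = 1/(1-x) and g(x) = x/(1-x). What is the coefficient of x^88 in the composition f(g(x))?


First simplify the composition: f(g(x)) = 1/(1 - x/(1-x)) = (1-x)/((1-x) - x) = (1-x)/(1-2x).
Now extract the coefficient. Write (1-x)/(1-2x) = 1/(1-2x) - x/(1-2x).
The coefficient of x^n in 1/(1-2x) is 2^n, and in x/(1-2x) is 2^(n-1) (for n >= 1).
So the coefficient of x^88 is 2^88 - 2^87 = 309485009821345068724781056 - 154742504910672534362390528 = 154742504910672534362390528.

154742504910672534362390528


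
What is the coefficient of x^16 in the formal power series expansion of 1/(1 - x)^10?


The negative binomial / multiset identity is
1/(1 - x)^r = sum_{k>=0} C(k + r - 1, r - 1) x^k.
Here r = 10 and k = 16, so the coefficient is
C(16 + 9, 9) = C(25, 9)
= 2042975

2042975


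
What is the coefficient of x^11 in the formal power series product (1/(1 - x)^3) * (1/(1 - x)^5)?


Combine the factors: (1/(1 - x)^3) * (1/(1 - x)^5) = 1/(1 - x)^8.
Then use 1/(1 - x)^r = sum_{k>=0} C(k + r - 1, r - 1) x^k with r = 8 and k = 11:
C(18, 7) = 31824.

31824


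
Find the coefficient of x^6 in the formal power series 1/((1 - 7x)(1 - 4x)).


By partial fractions or Cauchy convolution:
The coefficient equals sum_{k=0}^{6} 7^k * 4^(6-k).
= 269053

269053


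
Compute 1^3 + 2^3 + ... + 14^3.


This power sum has a closed form given by Faulhaber's formula
sum_{k=1}^{m} k^p = (1 / (p + 1)) * sum_{j=0}^{p} C(p + 1, j) B_j m^(p + 1 - j),
but for small m direct computation is fastest:
1 + 8 + 27 + 64 + 125 + 216 + 343 + 512 + 729 + 1000 + 1331 + 1728 + 2197 + 2744 = 11025.

11025


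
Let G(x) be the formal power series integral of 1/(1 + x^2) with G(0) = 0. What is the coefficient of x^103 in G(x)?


1/(1 + x^2) = sum_{j>=0} (-1)^j x^(2j). Integrating termwise with G(0) = 0:
G(x) = sum_{j>=0} (-1)^j x^(2j+1) / (2j+1) = arctan(x).
Only odd powers are nonzero. For x^103 write 103 = 2*51 + 1, giving
(-1)^51 / 103 = -1/103 = -1/103.

-1/103


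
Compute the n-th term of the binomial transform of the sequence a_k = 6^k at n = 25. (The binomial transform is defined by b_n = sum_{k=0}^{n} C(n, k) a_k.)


With a_k = 6^k, b_n = sum_{k=0}^{n} C(n, k) 6^k = (1 + 6)^n by the binomial theorem.
For n = 25: (1 + 6)^25 = 7^25 = 1341068619663964900807.

1341068619663964900807


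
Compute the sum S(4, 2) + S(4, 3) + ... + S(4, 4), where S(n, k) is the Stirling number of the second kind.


By definition, S(n, k) counts partitions of an n-set into exactly k nonempty blocks.
Computing row n = 4 for k = 2..4:
S(4, k): 7, 6, 1
Sum = 14.

14


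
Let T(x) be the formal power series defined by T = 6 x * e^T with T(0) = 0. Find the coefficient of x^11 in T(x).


Apply the Lagrange inversion formula: if T = 6 x * phi(T) with phi(t) = e^t, then
[x^n] T = 6^n * (1/n) [t^(n-1)] phi(t)^n = 6^n * (1/n) [t^(n-1)] e^(n t) = 6^n * (1/n) * n^(n-1) / (n-1)! = 6^n * n^(n-1) / n!.
When c = 1 this is the Cayley count of rooted labeled trees on n vertices, divided by n!.
For n = 11: 6^11 * 11^10 / 11! = 362797056 * 25937424601/39916800 = 41254652801736/175.

41254652801736/175


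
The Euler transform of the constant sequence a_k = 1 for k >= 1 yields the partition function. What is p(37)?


The Euler transform converts the sequence a_k = 1 into the number of integer partitions.
Using the recurrence or dynamic programming:
p(37) = 21637

21637


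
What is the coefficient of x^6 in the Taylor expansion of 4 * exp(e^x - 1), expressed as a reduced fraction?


exp(e^x - 1) = sum_{k>=0} Bell_k x^k / k!, where Bell_k is the k-th Bell number.
So the coefficient of x^6 is 4 * Bell_6 / 6!.
Computing: Bell_6 = 203 and 6! = 720, giving
4 * 203/720 = 203/180.

203/180


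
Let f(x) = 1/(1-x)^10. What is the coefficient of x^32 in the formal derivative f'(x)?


Differentiate: d/dx [ 1/(1-x)^r ] = r / (1-x)^(r+1).
Here r = 10, so f'(x) = 10 / (1-x)^11.
The expansion of 1/(1-x)^(r+1) has coefficient of x^n equal to C(n+r, r).
So the coefficient of x^32 in f'(x) is
10 * C(42, 10) = 10 * 1471442973 = 14714429730

14714429730


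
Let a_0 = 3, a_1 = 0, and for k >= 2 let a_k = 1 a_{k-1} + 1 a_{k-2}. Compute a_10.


Iterating the recurrence forward:
a_0 = 3
a_1 = 0
a_2 = 1*0 + 1*3 = 3
a_3 = 1*3 + 1*0 = 3
a_4 = 1*3 + 1*3 = 6
a_5 = 1*6 + 1*3 = 9
a_6 = 1*9 + 1*6 = 15
a_7 = 1*15 + 1*9 = 24
a_8 = 1*24 + 1*15 = 39
a_9 = 1*39 + 1*24 = 63
a_10 = 1*63 + 1*39 = 102
So a_10 = 102.

102
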